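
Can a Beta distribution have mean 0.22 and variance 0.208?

No

A Beta with mean μ has variance μ(1−μ)/(α+β+1) < μ(1−μ).
Here μ(1−μ) = 0.22×0.78 = 0.1716, and 0.208 ≥ 0.1716.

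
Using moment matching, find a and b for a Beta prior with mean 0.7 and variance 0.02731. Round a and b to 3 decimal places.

Let s = a+b. The Beta variance is μ(1−μ)/(s+1).
So s+1 = μ(1−μ)/σ² = (0.7×0.3)/0.02731 = 0.21/0.02731 = 7.6895, giving s = 6.6895.
Then a = μs = 0.7×6.6895 = 4.683 and b = (1−μ)s = 0.3×6.6895 = 2.007.

a = 4.683, b = 2.007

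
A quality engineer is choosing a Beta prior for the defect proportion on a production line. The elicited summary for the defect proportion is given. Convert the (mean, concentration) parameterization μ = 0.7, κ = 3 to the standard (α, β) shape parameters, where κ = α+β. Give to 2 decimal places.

α = 2.10, β = 0.90

α = μκ = 0.7×3 = 2.10 and β = (1−μ)κ = 0.3×3 = 0.90.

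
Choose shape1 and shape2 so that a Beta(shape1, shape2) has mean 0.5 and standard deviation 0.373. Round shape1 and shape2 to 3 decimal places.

Variance = 0.373² = 0.139129. The moment-matching identity shape1+shape2 = μ(1−μ)/Var − 1 gives
shape1+shape2 = 0.25/0.139129 − 1 = 0.7969, so shape1 = μ·0.7969 = 0.398 and shape2 = (1−μ)·0.7969 = 0.398.

shape1 = 0.398, shape2 = 0.398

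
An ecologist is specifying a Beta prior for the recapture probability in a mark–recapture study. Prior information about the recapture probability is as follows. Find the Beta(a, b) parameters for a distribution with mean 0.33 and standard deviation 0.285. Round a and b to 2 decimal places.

a = 0.57, b = 1.15

Variance = 0.285² = 0.081225. The moment-matching identity a+b = μ(1−μ)/Var − 1 gives
a+b = 0.2211/0.081225 − 1 = 1.7221, so a = μ·1.7221 = 0.57 and b = (1−μ)·1.7221 = 1.15.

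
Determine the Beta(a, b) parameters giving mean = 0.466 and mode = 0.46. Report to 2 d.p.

a = 6.21, b = 7.12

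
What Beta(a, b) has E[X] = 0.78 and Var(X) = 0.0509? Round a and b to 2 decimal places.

a = 1.85, b = 0.52

Write ν = a+b; then a = μν and Var = μ(1−μ)/(ν+1).
ν = μ(1−μ)/Var − 1 = 0.1716/0.0509 − 1 = 2.3713.
a = 0.78·2.3713 = 1.85, b = 0.22·2.3713 = 0.52.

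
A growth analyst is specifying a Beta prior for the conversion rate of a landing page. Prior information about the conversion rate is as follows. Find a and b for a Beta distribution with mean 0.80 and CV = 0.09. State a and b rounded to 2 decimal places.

a = 23.89, b = 5.97

σ = CV·μ = 0.09×0.80 = 0.07200, so σ² = 0.005184.
s+1 = μ(1−μ)/σ² = 0.1600/0.005184 = 30.8642, so s = a+b = 29.8642.
a = μs = 23.89, b = (1−μ)s = 5.97.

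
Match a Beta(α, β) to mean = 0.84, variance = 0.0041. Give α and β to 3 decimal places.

α = 26.696, β = 5.085

By moment matching, α+β = μ(1−μ)/σ² − 1 = (0.84·0.16)/0.0041 − 1 = 32.7805 − 1 = 31.7805.
Since α/(α+β) = μ, α = 0.84·31.7805 = 26.696 and β = 0.16·31.7805 = 5.085.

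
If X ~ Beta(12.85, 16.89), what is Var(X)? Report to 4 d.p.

Var = αβ/[(α+β)²(α+β+1)] = (12.85×16.89)/(29.74²×30.74) = 217.0365/27188.534024 = 0.0080.

0.0080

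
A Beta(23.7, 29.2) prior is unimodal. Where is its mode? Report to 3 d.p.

0.446

With α,β > 1, mode = (α−1)/(α+β−2) = 22.7/50.9 = 0.446.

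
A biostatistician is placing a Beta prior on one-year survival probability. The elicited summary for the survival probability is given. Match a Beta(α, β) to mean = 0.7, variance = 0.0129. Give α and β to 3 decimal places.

Let s = α+β. The Beta variance is μ(1−μ)/(s+1).
So s+1 = μ(1−μ)/σ² = (0.7×0.3)/0.0129 = 0.21/0.0129 = 16.2791, giving s = 15.2791.
Then α = μs = 0.7×15.2791 = 10.695 and β = (1−μ)s = 0.3×15.2791 = 4.584.

α = 10.695, β = 4.584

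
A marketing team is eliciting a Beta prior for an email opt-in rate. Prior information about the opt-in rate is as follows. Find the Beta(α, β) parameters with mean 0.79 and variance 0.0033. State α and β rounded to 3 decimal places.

By moment matching, α+β = μ(1−μ)/σ² − 1 = (0.79·0.21)/0.0033 − 1 = 50.2727 − 1 = 49.2727.
Since α/(α+β) = μ, α = 0.79·49.2727 = 38.925 and β = 0.21·49.2727 = 10.347.

α = 38.925, β = 10.347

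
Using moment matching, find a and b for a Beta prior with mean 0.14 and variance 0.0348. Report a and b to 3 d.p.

a = 0.344, b = 2.115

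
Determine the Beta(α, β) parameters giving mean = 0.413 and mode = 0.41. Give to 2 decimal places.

α = 24.78, β = 35.22

Let s = α+β. Mean gives α = μs = 0.413s; mode gives (α−1)/(s−2) = 0.41.
Substituting: 0.413s − 1 = 0.41(s−2) = 0.41s − 0.82, so 0.003s = 0.18 and s = 60.0000.
Then α = 0.413×60.0000 = 24.78 and β = s−α = 35.22.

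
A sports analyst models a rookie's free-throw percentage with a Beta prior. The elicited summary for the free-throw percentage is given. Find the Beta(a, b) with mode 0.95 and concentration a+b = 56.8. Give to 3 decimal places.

Since the density peak of Beta(a,b) is at (a−1)/(a+b−2),
a = 1 + 0.95(56.8−2) = 53.060 and b = 56.8 − 53.060 = 3.740.

a = 53.060, b = 3.740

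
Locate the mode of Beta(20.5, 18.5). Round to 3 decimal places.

0.527

With α,β > 1, mode = (α−1)/(α+β−2) = 19.5/37.0 = 0.527.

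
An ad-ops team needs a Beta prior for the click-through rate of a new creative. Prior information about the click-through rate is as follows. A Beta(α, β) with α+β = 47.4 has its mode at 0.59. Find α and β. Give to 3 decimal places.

α = 27.786, β = 19.614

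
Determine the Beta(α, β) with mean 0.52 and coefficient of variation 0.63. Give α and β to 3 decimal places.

σ = CV·μ = 0.63×0.52 = 0.32760, so σ² = 0.107322.
s+1 = μ(1−μ)/σ² = 0.2496/0.107322 = 2.3257, so s = α+β = 1.3257.
α = μs = 0.689, β = (1−μ)s = 0.636.

α = 0.689, β = 0.636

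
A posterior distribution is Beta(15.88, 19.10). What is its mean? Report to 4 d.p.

0.4540

The Beta mean is α/(α+β) = 15.88/(15.88+19.10) = 0.4540.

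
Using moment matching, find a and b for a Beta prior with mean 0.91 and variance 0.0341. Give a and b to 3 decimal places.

a = 1.276, b = 0.126

Write ν = a+b; then a = μν and Var = μ(1−μ)/(ν+1).
ν = μ(1−μ)/Var − 1 = 0.0819/0.0341 − 1 = 1.4018.
a = 0.91·1.4018 = 1.276, b = 0.09·1.4018 = 0.126.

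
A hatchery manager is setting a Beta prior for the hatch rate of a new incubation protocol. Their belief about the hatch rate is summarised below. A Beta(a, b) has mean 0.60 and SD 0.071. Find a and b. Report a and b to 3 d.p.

σ² = 0.071² = 0.005041.
With s = a+b, Var = μ(1−μ)/(s+1), so s+1 = (0.60×0.40)/0.005041 = 47.6096 and s = 46.6096.
a = μs = 27.966, b = (1−μ)s = 18.644.

a = 27.966, b = 18.644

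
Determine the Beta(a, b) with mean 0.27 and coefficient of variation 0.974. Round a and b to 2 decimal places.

a = 0.50, b = 1.35

σ = CV·μ = 0.974×0.27 = 0.26298, so σ² = 0.069158.
s+1 = μ(1−μ)/σ² = 0.1971/0.069158 = 2.8500, so s = a+b = 1.8500.
a = μs = 0.50, b = (1−μ)s = 1.35.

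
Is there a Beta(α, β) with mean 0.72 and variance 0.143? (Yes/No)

For any Beta, Var(X) < E[X]·(1−E[X]).
Here μ(1−μ) = 0.72×0.28 = 0.2016, and 0.143 < 0.2016.

Yes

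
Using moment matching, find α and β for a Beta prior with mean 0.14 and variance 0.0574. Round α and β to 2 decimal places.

α = 0.15, β = 0.94

Write ν = α+β; then α = μν and Var = μ(1−μ)/(ν+1).
ν = μ(1−μ)/Var − 1 = 0.1204/0.0574 − 1 = 1.0976.
α = 0.14·1.0976 = 0.15, β = 0.86·1.0976 = 0.94.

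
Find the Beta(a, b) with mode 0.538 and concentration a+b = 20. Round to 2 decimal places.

a = 10.68, b = 9.32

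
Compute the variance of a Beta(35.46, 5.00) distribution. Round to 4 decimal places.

0.0026

Var = αβ/[(α+β)²(α+β+1)] = (35.46×5.00)/(40.46²×41.46) = 177.3000/67870.500936 = 0.0026.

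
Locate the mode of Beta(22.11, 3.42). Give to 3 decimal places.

0.897

The density x^(α−1)(1−x)^(β−1) is maximised at (α−1)/(α+β−2) = 21.11/23.53 = 0.897.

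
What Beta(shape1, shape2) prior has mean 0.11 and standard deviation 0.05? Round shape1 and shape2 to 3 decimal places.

shape1 = 4.198, shape2 = 33.962

σ² = 0.05² = 0.0025.
With s = shape1+shape2, Var = μ(1−μ)/(s+1), so s+1 = (0.11×0.89)/0.0025 = 39.1600 and s = 38.1600.
shape1 = μs = 4.198, shape2 = (1−μ)s = 33.962.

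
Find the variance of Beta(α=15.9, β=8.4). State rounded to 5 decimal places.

α+β = 24.3 and αβ = 133.56, so Var = αβ/[(α+β)²(α+β+1)] = 133.56/14939.397 = 0.00894.

0.00894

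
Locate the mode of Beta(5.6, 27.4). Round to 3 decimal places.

0.148

The density x^(α−1)(1−x)^(β−1) is maximised at (α−1)/(α+β−2) = 4.6/31.0 = 0.148.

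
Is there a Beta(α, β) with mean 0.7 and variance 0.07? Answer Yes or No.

Yes

A Beta with mean μ has variance μ(1−μ)/(α+β+1) < μ(1−μ).
Here μ(1−μ) = 0.7×0.3 = 0.21, and 0.07 < 0.21.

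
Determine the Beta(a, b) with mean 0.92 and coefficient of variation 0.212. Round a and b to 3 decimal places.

a = 0.860, b = 0.075

σ = CV·μ = 0.212×0.92 = 0.19504, so σ² = 0.038041.
s+1 = μ(1−μ)/σ² = 0.0736/0.038041 = 1.9348, so s = a+b = 0.9348.
a = μs = 0.860, b = (1−μ)s = 0.075.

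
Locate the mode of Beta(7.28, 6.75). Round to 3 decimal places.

0.522

The density x^(α−1)(1−x)^(β−1) is maximised at (α−1)/(α+β−2) = 6.28/12.03 = 0.522.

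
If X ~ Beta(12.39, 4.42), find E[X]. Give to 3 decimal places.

0.737

E[X] = α/(α+β) = 12.39/16.81 = 0.737.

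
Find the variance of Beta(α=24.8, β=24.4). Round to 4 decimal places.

0.0050

α+β = 49.2 and αβ = 605.12, so Var = αβ/[(α+β)²(α+β+1)] = 605.12/121516.128 = 0.0050.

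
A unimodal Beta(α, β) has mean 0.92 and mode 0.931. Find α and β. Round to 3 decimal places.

With s = α+β: μ = α/s and mode = (α−1)/(s−2). Eliminating α = μs,
μs − 1 = m(s−2) ⇒ s(μ−m) = 1−2m ⇒ s = -0.862/-0.011 = 78.3636.
So α = μs = 72.095, β = (1−μ)s = 6.269.

α = 72.095, β = 6.269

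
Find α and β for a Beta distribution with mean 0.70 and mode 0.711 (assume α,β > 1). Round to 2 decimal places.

α = 26.85, β = 11.51

Let s = α+β. Mean gives α = μs = 0.70s; mode gives (α−1)/(s−2) = 0.711.
Substituting: 0.70s − 1 = 0.711(s−2) = 0.711s − 1.422, so -0.011s = -0.422 and s = 38.3636.
Then α = 0.70×38.3636 = 26.85 and β = s−α = 11.51.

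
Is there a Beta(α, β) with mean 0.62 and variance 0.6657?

A Beta with mean μ has variance μ(1−μ)/(α+β+1) < μ(1−μ).
Here μ(1−μ) = 0.62×0.38 = 0.2356, and 0.6657 ≥ 0.2356.

No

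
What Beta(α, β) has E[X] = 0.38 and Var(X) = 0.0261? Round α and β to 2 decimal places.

α = 3.05, β = 4.98

By moment matching, α+β = μ(1−μ)/σ² − 1 = (0.38·0.62)/0.0261 − 1 = 9.0268 − 1 = 8.0268.
Since α/(α+β) = μ, α = 0.38·8.0268 = 3.05 and β = 0.62·8.0268 = 4.98.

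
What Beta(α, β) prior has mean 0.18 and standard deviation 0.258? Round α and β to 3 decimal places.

α = 0.219, β = 0.998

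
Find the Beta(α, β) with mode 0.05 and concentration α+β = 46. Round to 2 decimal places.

α = 3.20, β = 42.80

Since the density peak of Beta(α,β) is at (α−1)/(α+β−2),
α = 1 + 0.05(46−2) = 3.20 and β = 46 − 3.20 = 42.80.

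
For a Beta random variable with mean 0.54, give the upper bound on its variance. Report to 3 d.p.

0.248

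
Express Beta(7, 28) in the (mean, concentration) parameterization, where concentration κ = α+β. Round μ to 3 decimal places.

μ = 0.200, κ = 35

κ = α+β = 7+28 = 35; μ = α/κ = 7/35 = 0.200.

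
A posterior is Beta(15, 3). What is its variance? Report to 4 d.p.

μ = 15/18 = 0.833333; Var = μ(1−μ)/(α+β+1) = 0.1388889/19 = 0.0073.

0.0073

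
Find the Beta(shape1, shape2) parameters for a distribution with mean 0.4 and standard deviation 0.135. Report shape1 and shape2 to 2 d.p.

shape1 = 4.87, shape2 = 7.30

Variance = 0.135² = 0.018225. The moment-matching identity shape1+shape2 = μ(1−μ)/Var − 1 gives
shape1+shape2 = 0.24/0.018225 − 1 = 12.1687, so shape1 = μ·12.1687 = 4.87 and shape2 = (1−μ)·12.1687 = 7.30.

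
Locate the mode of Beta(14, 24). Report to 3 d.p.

0.361

With α,β > 1, mode = (α−1)/(α+β−2) = 13/36 = 0.361.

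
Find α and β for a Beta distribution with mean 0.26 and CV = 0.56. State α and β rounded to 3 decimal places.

σ = CV·μ = 0.56×0.26 = 0.14560, so σ² = 0.021199.
s+1 = μ(1−μ)/σ² = 0.1924/0.021199 = 9.0757, so s = α+β = 8.0757.
α = μs = 2.100, β = (1−μ)s = 5.976.

α = 2.100, β = 5.976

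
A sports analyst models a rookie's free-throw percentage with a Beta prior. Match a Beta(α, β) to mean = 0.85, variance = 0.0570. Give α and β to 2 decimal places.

α = 1.05, β = 0.19

By moment matching, α+β = μ(1−μ)/σ² − 1 = (0.85·0.15)/0.0570 − 1 = 2.2368 − 1 = 1.2368.
Since α/(α+β) = μ, α = 0.85·1.2368 = 1.05 and β = 0.15·1.2368 = 0.19.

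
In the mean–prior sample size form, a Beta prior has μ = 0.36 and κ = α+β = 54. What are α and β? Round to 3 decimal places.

α = 19.440, β = 34.560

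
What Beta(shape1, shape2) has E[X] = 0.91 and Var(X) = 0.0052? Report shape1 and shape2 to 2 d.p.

shape1 = 13.42, shape2 = 1.33

Write ν = shape1+shape2; then shape1 = μν and Var = μ(1−μ)/(ν+1).
ν = μ(1−μ)/Var − 1 = 0.0819/0.0052 − 1 = 14.7500.
shape1 = 0.91·14.7500 = 13.42, shape2 = 0.09·14.7500 = 1.33.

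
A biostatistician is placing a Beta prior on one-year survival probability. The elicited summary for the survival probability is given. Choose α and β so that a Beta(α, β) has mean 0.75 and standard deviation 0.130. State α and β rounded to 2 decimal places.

α = 7.57, β = 2.52

First σ² = 0.016900. Setting α = μn, β = (1−μ)n with n = α+β,
μ(1−μ)/(n+1) = 0.016900 ⇒ n+1 = 0.1875/0.016900 = 11.0947 ⇒ n = 10.0947.
Hence α = 0.75×10.0947 = 7.57, β = 0.25×10.0947 = 2.52.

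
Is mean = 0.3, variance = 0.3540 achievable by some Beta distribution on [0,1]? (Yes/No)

No

The Beta variance bound is σ² < μ(1−μ).
Here μ(1−μ) = 0.3×0.7 = 0.21, and 0.3540 ≥ 0.21.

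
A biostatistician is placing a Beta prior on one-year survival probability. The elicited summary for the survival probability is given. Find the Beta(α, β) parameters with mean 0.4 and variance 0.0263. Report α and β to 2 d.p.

Write ν = α+β; then α = μν and Var = μ(1−μ)/(ν+1).
ν = μ(1−μ)/Var − 1 = 0.24/0.0263 − 1 = 8.1255.
α = 0.4·8.1255 = 3.25, β = 0.6·8.1255 = 4.88.

α = 3.25, β = 4.88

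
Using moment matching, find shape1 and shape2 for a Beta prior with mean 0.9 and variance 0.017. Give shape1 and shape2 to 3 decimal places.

shape1 = 3.865, shape2 = 0.429

By moment matching, shape1+shape2 = μ(1−μ)/σ² − 1 = (0.9·0.1)/0.017 − 1 = 5.2941 − 1 = 4.2941.
Since shape1/(shape1+shape2) = μ, shape1 = 0.9·4.2941 = 3.865 and shape2 = 0.1·4.2941 = 0.429.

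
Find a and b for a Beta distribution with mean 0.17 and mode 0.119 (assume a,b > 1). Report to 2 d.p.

Let s = a+b. Mean gives a = μs = 0.17s; mode gives (a−1)/(s−2) = 0.119.
Substituting: 0.17s − 1 = 0.119(s−2) = 0.119s − 0.238, so 0.051s = 0.762 and s = 14.9412.
Then a = 0.17×14.9412 = 2.54 and b = s−a = 12.40.

a = 2.54, b = 12.40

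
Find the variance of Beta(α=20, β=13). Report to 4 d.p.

0.0070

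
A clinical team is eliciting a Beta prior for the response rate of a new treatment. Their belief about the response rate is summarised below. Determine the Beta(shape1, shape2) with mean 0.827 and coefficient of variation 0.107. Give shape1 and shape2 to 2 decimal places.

shape1 = 14.28, shape2 = 2.99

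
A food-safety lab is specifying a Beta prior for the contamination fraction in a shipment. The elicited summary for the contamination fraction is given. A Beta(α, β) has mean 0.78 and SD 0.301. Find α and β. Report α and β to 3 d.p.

Variance = 0.301² = 0.090601. The moment-matching identity α+β = μ(1−μ)/Var − 1 gives
α+β = 0.1716/0.090601 − 1 = 0.8940, so α = μ·0.8940 = 0.697 and β = (1−μ)·0.8940 = 0.197.

α = 0.697, β = 0.197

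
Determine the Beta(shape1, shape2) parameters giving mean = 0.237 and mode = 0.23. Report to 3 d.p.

With s = shape1+shape2: μ = shape1/s and mode = (shape1−1)/(s−2). Eliminating shape1 = μs,
μs − 1 = m(s−2) ⇒ s(μ−m) = 1−2m ⇒ s = 0.54/0.007 = 77.1429.
So shape1 = μs = 18.283, shape2 = (1−μ)s = 58.860.

shape1 = 18.283, shape2 = 58.860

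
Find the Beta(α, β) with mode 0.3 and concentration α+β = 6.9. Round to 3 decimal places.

α = 2.470, β = 4.430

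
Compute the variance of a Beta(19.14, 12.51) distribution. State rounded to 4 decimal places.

0.0073

Var = αβ/[(α+β)²(α+β+1)] = (19.14×12.51)/(31.65²×32.65) = 239.4414/32706.239625 = 0.0073.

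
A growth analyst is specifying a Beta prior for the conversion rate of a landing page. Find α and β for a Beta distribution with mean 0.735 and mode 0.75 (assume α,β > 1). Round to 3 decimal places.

α = 24.500, β = 8.833

Let s = α+β. Mean gives α = μs = 0.735s; mode gives (α−1)/(s−2) = 0.75.
Substituting: 0.735s − 1 = 0.75(s−2) = 0.75s − 1.50, so -0.015s = -0.50 and s = 33.3333.
Then α = 0.735×33.3333 = 24.500 and β = s−α = 8.833.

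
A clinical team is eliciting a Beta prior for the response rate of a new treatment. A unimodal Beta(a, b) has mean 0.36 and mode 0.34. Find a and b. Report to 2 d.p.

Let s = a+b. Mean gives a = μs = 0.36s; mode gives (a−1)/(s−2) = 0.34.
Substituting: 0.36s − 1 = 0.34(s−2) = 0.34s − 0.68, so 0.02s = 0.32 and s = 16.0000.
Then a = 0.36×16.0000 = 5.76 and b = s−a = 10.24.

a = 5.76, b = 10.24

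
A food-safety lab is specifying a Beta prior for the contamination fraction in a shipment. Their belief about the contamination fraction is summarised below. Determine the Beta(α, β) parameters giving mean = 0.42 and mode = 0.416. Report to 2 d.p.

Let s = α+β. Mean gives α = μs = 0.42s; mode gives (α−1)/(s−2) = 0.416.
Substituting: 0.42s − 1 = 0.416(s−2) = 0.416s − 0.832, so 0.004s = 0.168 and s = 42.0000.
Then α = 0.42×42.0000 = 17.64 and β = s−α = 24.36.

α = 17.64, β = 24.36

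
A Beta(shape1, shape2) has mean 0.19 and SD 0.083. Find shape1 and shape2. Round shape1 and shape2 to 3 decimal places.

shape1 = 4.055, shape2 = 17.285

Variance = 0.083² = 0.006889. The moment-matching identity shape1+shape2 = μ(1−μ)/Var − 1 gives
shape1+shape2 = 0.1539/0.006889 − 1 = 21.3400, so shape1 = μ·21.3400 = 4.055 and shape2 = (1−μ)·21.3400 = 17.285.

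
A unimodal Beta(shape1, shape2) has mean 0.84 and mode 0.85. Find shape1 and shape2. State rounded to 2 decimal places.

Let s = shape1+shape2. Mean gives shape1 = μs = 0.84s; mode gives (shape1−1)/(s−2) = 0.85.
Substituting: 0.84s − 1 = 0.85(s−2) = 0.85s − 1.70, so -0.01s = -0.70 and s = 70.0000.
Then shape1 = 0.84×70.0000 = 58.80 and shape2 = s−shape1 = 11.20.

shape1 = 58.80, shape2 = 11.20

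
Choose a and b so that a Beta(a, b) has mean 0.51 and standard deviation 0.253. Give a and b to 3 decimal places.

First σ² = 0.064009. Setting a = μn, b = (1−μ)n with n = a+b,
μ(1−μ)/(n+1) = 0.064009 ⇒ n+1 = 0.2499/0.064009 = 3.9041 ⇒ n = 2.9041.
Hence a = 0.51×2.9041 = 1.481, b = 0.49×2.9041 = 1.423.

a = 1.481, b = 1.423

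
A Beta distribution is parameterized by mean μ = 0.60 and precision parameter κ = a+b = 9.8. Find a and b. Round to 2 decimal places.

a = 5.88, b = 3.92

Split κ in proportion μ : (1−μ): a = 0.60·9.8 = 5.88, b = 9.8 − 5.88 = 3.92.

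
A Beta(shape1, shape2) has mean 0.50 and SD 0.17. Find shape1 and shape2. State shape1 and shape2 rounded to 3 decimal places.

shape1 = 3.825, shape2 = 3.825

Variance = 0.17² = 0.0289. The moment-matching identity shape1+shape2 = μ(1−μ)/Var − 1 gives
shape1+shape2 = 0.2500/0.0289 − 1 = 7.6505, so shape1 = μ·7.6505 = 3.825 and shape2 = (1−μ)·7.6505 = 3.825.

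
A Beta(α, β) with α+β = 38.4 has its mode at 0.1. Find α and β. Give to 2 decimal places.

Since the density peak of Beta(α,β) is at (α−1)/(α+β−2),
α = 1 + 0.1(38.4−2) = 4.64 and β = 38.4 − 4.64 = 33.76.

α = 4.64, β = 33.76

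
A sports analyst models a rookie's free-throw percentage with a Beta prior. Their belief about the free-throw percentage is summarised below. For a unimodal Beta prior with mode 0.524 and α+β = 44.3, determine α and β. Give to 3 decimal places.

For α,β>1 the mode is (α−1)/(α+β−2), so α = mode·(κ−2)+1 = 0.524×42.3+1 = 23.165.
And β = (1−mode)·(κ−2)+1 = 0.476×42.3+1 = 21.135.

α = 23.165, β = 21.135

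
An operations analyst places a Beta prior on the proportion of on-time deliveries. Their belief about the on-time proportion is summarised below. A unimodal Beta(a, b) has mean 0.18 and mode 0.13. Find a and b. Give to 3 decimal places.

a = 2.664, b = 12.136

With s = a+b: μ = a/s and mode = (a−1)/(s−2). Eliminating a = μs,
μs − 1 = m(s−2) ⇒ s(μ−m) = 1−2m ⇒ s = 0.74/0.05 = 14.8000.
So a = μs = 2.664, b = (1−μ)s = 12.136.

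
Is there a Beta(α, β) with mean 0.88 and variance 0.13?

No

The Beta variance bound is σ² < μ(1−μ).
Here μ(1−μ) = 0.88×0.12 = 0.1056, and 0.13 ≥ 0.1056.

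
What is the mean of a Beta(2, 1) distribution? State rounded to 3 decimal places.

0.667

E[X] = α/(α+β) = 2/3 = 0.667.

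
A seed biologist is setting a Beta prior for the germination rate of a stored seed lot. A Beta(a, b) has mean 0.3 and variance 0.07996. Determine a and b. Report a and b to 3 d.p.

a = 0.488, b = 1.138

By moment matching, a+b = μ(1−μ)/σ² − 1 = (0.3·0.7)/0.07996 − 1 = 2.6263 − 1 = 1.6263.
Since a/(a+b) = μ, a = 0.3·1.6263 = 0.488 and b = 0.7·1.6263 = 1.138.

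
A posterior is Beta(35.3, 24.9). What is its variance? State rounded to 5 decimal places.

0.00396

μ = 35.3/60.2 = 0.586379; Var = μ(1−μ)/(α+β+1) = 0.2425387/61.2 = 0.00396.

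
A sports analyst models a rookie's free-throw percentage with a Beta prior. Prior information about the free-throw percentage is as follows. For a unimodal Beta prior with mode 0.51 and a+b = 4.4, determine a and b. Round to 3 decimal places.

a = 2.224, b = 2.176

Mode = (a−1)/(κ−2) with κ = a+b, so a−1 = 0.51·2.4 = 1.224.
a = 2.224; b = κ − a = 2.176.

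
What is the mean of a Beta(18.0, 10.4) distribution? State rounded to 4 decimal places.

E[X] = α/(α+β) = 18.0/28.4 = 0.6338.

0.6338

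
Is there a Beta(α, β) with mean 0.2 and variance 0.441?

No

The Beta variance bound is σ² < μ(1−μ).
Here μ(1−μ) = 0.2×0.8 = 0.16, and 0.441 ≥ 0.16.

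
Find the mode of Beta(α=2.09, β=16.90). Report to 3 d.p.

The density x^(α−1)(1−x)^(β−1) is maximised at (α−1)/(α+β−2) = 1.09/16.99 = 0.064.

0.064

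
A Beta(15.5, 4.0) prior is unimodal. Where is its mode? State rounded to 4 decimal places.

0.8286

With α,β > 1, mode = (α−1)/(α+β−2) = 14.5/17.5 = 0.8286.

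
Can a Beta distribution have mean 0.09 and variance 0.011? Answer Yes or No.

For any Beta, Var(X) < E[X]·(1−E[X]).
Here μ(1−μ) = 0.09×0.91 = 0.0819, and 0.011 < 0.0819.

Yes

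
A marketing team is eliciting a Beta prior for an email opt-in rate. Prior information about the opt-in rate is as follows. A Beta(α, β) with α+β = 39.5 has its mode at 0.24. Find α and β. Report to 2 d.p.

For α,β>1 the mode is (α−1)/(α+β−2), so α = mode·(κ−2)+1 = 0.24×37.5+1 = 10.00.
And β = (1−mode)·(κ−2)+1 = 0.76×37.5+1 = 29.50.

α = 10.00, β = 29.50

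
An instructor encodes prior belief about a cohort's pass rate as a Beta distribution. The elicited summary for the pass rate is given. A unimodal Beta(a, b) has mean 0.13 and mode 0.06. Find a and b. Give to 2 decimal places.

With s = a+b: μ = a/s and mode = (a−1)/(s−2). Eliminating a = μs,
μs − 1 = m(s−2) ⇒ s(μ−m) = 1−2m ⇒ s = 0.88/0.07 = 12.5714.
So a = μs = 1.63, b = (1−μ)s = 10.94.

a = 1.63, b = 10.94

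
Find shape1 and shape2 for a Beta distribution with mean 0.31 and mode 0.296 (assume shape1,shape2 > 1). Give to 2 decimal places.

shape1 = 9.03, shape2 = 20.11

With s = shape1+shape2: μ = shape1/s and mode = (shape1−1)/(s−2). Eliminating shape1 = μs,
μs − 1 = m(s−2) ⇒ s(μ−m) = 1−2m ⇒ s = 0.408/0.014 = 29.1429.
So shape1 = μs = 9.03, shape2 = (1−μ)s = 20.11.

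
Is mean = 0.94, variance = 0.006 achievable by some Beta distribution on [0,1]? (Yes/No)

A Beta with mean μ has variance μ(1−μ)/(α+β+1) < μ(1−μ).
Here μ(1−μ) = 0.94×0.06 = 0.0564, and 0.006 < 0.0564.

Yes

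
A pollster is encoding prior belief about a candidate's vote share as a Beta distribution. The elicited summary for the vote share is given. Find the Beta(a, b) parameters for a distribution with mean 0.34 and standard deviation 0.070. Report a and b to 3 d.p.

σ² = 0.070² = 0.004900.
With s = a+b, Var = μ(1−μ)/(s+1), so s+1 = (0.34×0.66)/0.004900 = 45.7959 and s = 44.7959.
a = μs = 15.231, b = (1−μ)s = 29.565.

a = 15.231, b = 29.565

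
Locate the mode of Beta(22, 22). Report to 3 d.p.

0.500

The density x^(α−1)(1−x)^(β−1) is maximised at (α−1)/(α+β−2) = 21/42 = 0.500.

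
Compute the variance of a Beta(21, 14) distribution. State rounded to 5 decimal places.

Var = αβ/[(α+β)²(α+β+1)] = (21×14)/(35²×36) = 294/44100 = 0.00667.

0.00667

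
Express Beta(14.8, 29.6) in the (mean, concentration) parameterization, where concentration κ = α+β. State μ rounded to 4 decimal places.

μ = 0.3333, κ = 44.4

κ = α+β = 14.8+29.6 = 44.4; μ = α/κ = 14.8/44.4 = 0.3333.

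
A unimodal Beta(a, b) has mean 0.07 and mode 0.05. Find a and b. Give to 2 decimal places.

a = 3.15, b = 41.85

Let s = a+b. Mean gives a = μs = 0.07s; mode gives (a−1)/(s−2) = 0.05.
Substituting: 0.07s − 1 = 0.05(s−2) = 0.05s − 0.10, so 0.02s = 0.90 and s = 45.0000.
Then a = 0.07×45.0000 = 3.15 and b = s−a = 41.85.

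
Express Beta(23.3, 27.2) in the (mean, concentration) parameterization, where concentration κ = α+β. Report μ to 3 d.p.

κ = α+β = 23.3+27.2 = 50.5; μ = α/κ = 23.3/50.5 = 0.461.

μ = 0.461, κ = 50.5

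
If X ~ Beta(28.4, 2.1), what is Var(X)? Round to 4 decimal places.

α+β = 30.5 and αβ = 59.64, so Var = αβ/[(α+β)²(α+β+1)] = 59.64/29302.875 = 0.0020.

0.0020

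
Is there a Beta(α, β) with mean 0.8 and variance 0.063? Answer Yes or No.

A Beta with mean μ has variance μ(1−μ)/(α+β+1) < μ(1−μ).
Here μ(1−μ) = 0.8×0.2 = 0.16, and 0.063 < 0.16.

Yes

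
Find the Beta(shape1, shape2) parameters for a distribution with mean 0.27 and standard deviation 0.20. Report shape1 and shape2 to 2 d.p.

First σ² = 0.0400. Setting shape1 = μn, shape2 = (1−μ)n with n = shape1+shape2,
μ(1−μ)/(n+1) = 0.0400 ⇒ n+1 = 0.1971/0.0400 = 4.9275 ⇒ n = 3.9275.
Hence shape1 = 0.27×3.9275 = 1.06, shape2 = 0.73×3.9275 = 2.87.

shape1 = 1.06, shape2 = 2.87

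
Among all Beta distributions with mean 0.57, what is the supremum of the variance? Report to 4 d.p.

0.2451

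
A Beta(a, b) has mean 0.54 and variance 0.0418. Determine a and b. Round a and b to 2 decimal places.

By moment matching, a+b = μ(1−μ)/σ² − 1 = (0.54·0.46)/0.0418 − 1 = 5.9426 − 1 = 4.9426.
Since a/(a+b) = μ, a = 0.54·4.9426 = 2.67 and b = 0.46·4.9426 = 2.27.

a = 2.67, b = 2.27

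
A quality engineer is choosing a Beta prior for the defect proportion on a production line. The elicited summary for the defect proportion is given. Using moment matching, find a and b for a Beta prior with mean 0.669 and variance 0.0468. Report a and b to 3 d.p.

Let s = a+b. The Beta variance is μ(1−μ)/(s+1).
So s+1 = μ(1−μ)/σ² = (0.669×0.331)/0.0468 = 0.221439/0.0468 = 4.7316, giving s = 3.7316.
Then a = μs = 0.669×3.7316 = 2.496 and b = (1−μ)s = 0.331×3.7316 = 1.235.

a = 2.496, b = 1.235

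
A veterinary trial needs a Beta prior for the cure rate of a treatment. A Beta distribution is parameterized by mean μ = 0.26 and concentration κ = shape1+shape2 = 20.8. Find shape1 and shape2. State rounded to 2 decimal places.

shape1 = 5.41, shape2 = 15.39

shape1 = μκ = 0.26×20.8 = 5.41 and shape2 = (1−μ)κ = 0.74×20.8 = 15.39.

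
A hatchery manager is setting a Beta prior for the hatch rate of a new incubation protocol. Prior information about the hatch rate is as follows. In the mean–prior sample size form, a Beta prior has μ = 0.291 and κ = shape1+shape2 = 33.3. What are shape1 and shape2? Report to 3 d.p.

shape1 = 9.690, shape2 = 23.610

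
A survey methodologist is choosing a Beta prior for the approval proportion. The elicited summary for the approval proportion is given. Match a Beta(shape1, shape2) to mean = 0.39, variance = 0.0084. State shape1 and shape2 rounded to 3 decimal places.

Let s = shape1+shape2. The Beta variance is μ(1−μ)/(s+1).
So s+1 = μ(1−μ)/σ² = (0.39×0.61)/0.0084 = 0.2379/0.0084 = 28.3214, giving s = 27.3214.
Then shape1 = μs = 0.39×27.3214 = 10.655 and shape2 = (1−μ)s = 0.61×27.3214 = 16.666.

shape1 = 10.655, shape2 = 16.666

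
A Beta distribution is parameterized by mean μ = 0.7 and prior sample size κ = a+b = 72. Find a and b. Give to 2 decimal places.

a = 50.40, b = 21.60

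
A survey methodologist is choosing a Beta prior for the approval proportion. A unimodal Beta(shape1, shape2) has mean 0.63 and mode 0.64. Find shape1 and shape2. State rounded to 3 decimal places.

Let s = shape1+shape2. Mean gives shape1 = μs = 0.63s; mode gives (shape1−1)/(s−2) = 0.64.
Substituting: 0.63s − 1 = 0.64(s−2) = 0.64s − 1.28, so -0.01s = -0.28 and s = 28.0000.
Then shape1 = 0.63×28.0000 = 17.640 and shape2 = s−shape1 = 10.360.

shape1 = 17.640, shape2 = 10.360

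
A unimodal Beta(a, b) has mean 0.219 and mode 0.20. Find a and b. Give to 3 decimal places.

With s = a+b: μ = a/s and mode = (a−1)/(s−2). Eliminating a = μs,
μs − 1 = m(s−2) ⇒ s(μ−m) = 1−2m ⇒ s = 0.60/0.019 = 31.5789.
So a = μs = 6.916, b = (1−μ)s = 24.663.

a = 6.916, b = 24.663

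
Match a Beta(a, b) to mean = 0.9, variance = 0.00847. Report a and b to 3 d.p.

a = 8.663, b = 0.963

By moment matching, a+b = μ(1−μ)/σ² − 1 = (0.9·0.1)/0.00847 − 1 = 10.6257 − 1 = 9.6257.
Since a/(a+b) = μ, a = 0.9·9.6257 = 8.663 and b = 0.1·9.6257 = 0.963.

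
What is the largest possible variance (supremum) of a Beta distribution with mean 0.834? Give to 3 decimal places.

Var = μ(1−μ)/(α+β+1), which approaches μ(1−μ) as α+β → 0.
So the supremum is μ(1−μ) = 0.834×0.166 = 0.138.

0.138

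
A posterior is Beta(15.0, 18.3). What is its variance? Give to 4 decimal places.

μ = 15.0/33.3 = 0.450450; Var = μ(1−μ)/(α+β+1) = 0.2475448/34.3 = 0.0072.

0.0072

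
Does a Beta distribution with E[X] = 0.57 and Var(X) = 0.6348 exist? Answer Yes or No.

No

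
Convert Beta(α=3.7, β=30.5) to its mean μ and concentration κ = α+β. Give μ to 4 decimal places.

κ = α+β = 3.7+30.5 = 34.2; μ = α/κ = 3.7/34.2 = 0.1082.

μ = 0.1082, κ = 34.2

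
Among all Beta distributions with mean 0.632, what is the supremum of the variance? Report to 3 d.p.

0.233

Var = μ(1−μ)/(α+β+1), which approaches μ(1−μ) as α+β → 0.
So the supremum is μ(1−μ) = 0.632×0.368 = 0.233.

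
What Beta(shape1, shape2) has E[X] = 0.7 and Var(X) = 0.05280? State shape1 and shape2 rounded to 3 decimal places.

shape1 = 2.084, shape2 = 0.893

By moment matching, shape1+shape2 = μ(1−μ)/σ² − 1 = (0.7·0.3)/0.05280 − 1 = 3.9773 − 1 = 2.9773.
Since shape1/(shape1+shape2) = μ, shape1 = 0.7·2.9773 = 2.084 and shape2 = 0.3·2.9773 = 0.893.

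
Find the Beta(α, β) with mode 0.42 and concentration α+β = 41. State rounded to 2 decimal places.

Since the density peak of Beta(α,β) is at (α−1)/(α+β−2),
α = 1 + 0.42(41−2) = 17.38 and β = 41 − 17.38 = 23.62.

α = 17.38, β = 23.62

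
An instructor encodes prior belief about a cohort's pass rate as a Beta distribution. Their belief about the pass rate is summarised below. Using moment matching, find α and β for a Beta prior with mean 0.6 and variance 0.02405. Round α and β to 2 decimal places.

Let s = α+β. The Beta variance is μ(1−μ)/(s+1).
So s+1 = μ(1−μ)/σ² = (0.6×0.4)/0.02405 = 0.24/0.02405 = 9.9792, giving s = 8.9792.
Then α = μs = 0.6×8.9792 = 5.39 and β = (1−μ)s = 0.4×8.9792 = 3.59.

α = 5.39, β = 3.59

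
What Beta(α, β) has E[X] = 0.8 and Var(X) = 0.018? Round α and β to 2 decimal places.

α = 6.31, β = 1.58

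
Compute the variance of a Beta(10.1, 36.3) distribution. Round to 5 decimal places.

0.00359

Var = αβ/[(α+β)²(α+β+1)] = (10.1×36.3)/(46.4²×47.4) = 366.63/102050.304 = 0.00359.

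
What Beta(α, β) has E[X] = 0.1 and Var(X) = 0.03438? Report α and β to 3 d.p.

By moment matching, α+β = μ(1−μ)/σ² − 1 = (0.1·0.9)/0.03438 − 1 = 2.6178 − 1 = 1.6178.
Since α/(α+β) = μ, α = 0.1·1.6178 = 0.162 and β = 0.9·1.6178 = 1.456.

α = 0.162, β = 1.456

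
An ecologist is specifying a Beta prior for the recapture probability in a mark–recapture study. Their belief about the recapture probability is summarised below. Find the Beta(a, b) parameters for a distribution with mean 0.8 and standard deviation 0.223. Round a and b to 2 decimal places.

a = 1.77, b = 0.44

σ² = 0.223² = 0.049729.
With s = a+b, Var = μ(1−μ)/(s+1), so s+1 = (0.8×0.2)/0.049729 = 3.2174 and s = 2.2174.
a = μs = 1.77, b = (1−μ)s = 0.44.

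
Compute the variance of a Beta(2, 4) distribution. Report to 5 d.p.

0.03175

μ = 2/6 = 0.333333; Var = μ(1−μ)/(α+β+1) = 0.2222222/7 = 0.03175.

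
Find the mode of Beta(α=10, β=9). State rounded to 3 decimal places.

With α,β > 1, mode = (α−1)/(α+β−2) = 9/17 = 0.529.

0.529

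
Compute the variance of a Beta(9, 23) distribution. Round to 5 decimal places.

μ = 9/32 = 0.281250; Var = μ(1−μ)/(α+β+1) = 0.2021484/33 = 0.00613.

0.00613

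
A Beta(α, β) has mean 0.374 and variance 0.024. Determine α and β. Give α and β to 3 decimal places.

α = 3.274, β = 5.481

Let s = α+β. The Beta variance is μ(1−μ)/(s+1).
So s+1 = μ(1−μ)/σ² = (0.374×0.626)/0.024 = 0.234124/0.024 = 9.7552, giving s = 8.7552.
Then α = μs = 0.374×8.7552 = 3.274 and β = (1−μ)s = 0.626×8.7552 = 5.481.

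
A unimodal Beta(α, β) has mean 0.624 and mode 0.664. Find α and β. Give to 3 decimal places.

With s = α+β: μ = α/s and mode = (α−1)/(s−2). Eliminating α = μs,
μs − 1 = m(s−2) ⇒ s(μ−m) = 1−2m ⇒ s = -0.328/-0.040 = 8.2000.
So α = μs = 5.117, β = (1−μ)s = 3.083.

α = 5.117, β = 3.083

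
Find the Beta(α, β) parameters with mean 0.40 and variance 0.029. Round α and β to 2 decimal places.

Let s = α+β. The Beta variance is μ(1−μ)/(s+1).
So s+1 = μ(1−μ)/σ² = (0.40×0.60)/0.029 = 0.2400/0.029 = 8.2759, giving s = 7.2759.
Then α = μs = 0.40×7.2759 = 2.91 and β = (1−μ)s = 0.60×7.2759 = 4.37.

α = 2.91, β = 4.37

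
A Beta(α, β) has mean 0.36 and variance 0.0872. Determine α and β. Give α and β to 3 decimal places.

By moment matching, α+β = μ(1−μ)/σ² − 1 = (0.36·0.64)/0.0872 − 1 = 2.6422 − 1 = 1.6422.
Since α/(α+β) = μ, α = 0.36·1.6422 = 0.591 and β = 0.64·1.6422 = 1.051.

α = 0.591, β = 1.051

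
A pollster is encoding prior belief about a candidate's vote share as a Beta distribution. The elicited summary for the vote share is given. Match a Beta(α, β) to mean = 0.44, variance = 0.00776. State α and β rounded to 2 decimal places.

α = 13.53, β = 17.22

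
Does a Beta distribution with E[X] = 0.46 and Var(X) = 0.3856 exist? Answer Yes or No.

For any Beta, Var(X) < E[X]·(1−E[X]).
Here μ(1−μ) = 0.46×0.54 = 0.2484, and 0.3856 ≥ 0.2484.

No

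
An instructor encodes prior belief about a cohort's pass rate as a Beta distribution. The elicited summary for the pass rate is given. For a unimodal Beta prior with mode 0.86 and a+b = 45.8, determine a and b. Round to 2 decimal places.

a = 38.67, b = 7.13

Mode = (a−1)/(κ−2) with κ = a+b, so a−1 = 0.86·43.8 = 37.67.
a = 38.67; b = κ − a = 7.13.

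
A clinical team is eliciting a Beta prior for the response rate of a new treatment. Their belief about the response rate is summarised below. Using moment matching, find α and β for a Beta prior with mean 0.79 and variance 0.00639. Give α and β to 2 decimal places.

α = 19.72, β = 5.24

Write ν = α+β; then α = μν and Var = μ(1−μ)/(ν+1).
ν = μ(1−μ)/Var − 1 = 0.1659/0.00639 − 1 = 24.9624.
α = 0.79·24.9624 = 19.72, β = 0.21·24.9624 = 5.24.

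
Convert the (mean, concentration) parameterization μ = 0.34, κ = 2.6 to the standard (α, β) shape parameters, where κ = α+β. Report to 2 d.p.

α = μκ = 0.34×2.6 = 0.88 and β = (1−μ)κ = 0.66×2.6 = 1.72.

α = 0.88, β = 1.72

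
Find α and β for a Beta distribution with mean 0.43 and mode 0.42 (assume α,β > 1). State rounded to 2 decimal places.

α = 6.88, β = 9.12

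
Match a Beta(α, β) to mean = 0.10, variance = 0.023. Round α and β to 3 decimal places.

Let s = α+β. The Beta variance is μ(1−μ)/(s+1).
So s+1 = μ(1−μ)/σ² = (0.10×0.90)/0.023 = 0.0900/0.023 = 3.9130, giving s = 2.9130.
Then α = μs = 0.10×2.9130 = 0.291 and β = (1−μ)s = 0.90×2.9130 = 2.622.

α = 0.291, β = 2.622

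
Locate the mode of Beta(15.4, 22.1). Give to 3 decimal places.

0.406

With α,β > 1, mode = (α−1)/(α+β−2) = 14.4/35.5 = 0.406.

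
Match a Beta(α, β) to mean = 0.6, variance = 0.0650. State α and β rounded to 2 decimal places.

By moment matching, α+β = μ(1−μ)/σ² − 1 = (0.6·0.4)/0.0650 − 1 = 3.6923 − 1 = 2.6923.
Since α/(α+β) = μ, α = 0.6·2.6923 = 1.62 and β = 0.4·2.6923 = 1.08.

α = 1.62, β = 1.08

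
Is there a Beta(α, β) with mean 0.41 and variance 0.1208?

The Beta variance bound is σ² < μ(1−μ).
Here μ(1−μ) = 0.41×0.59 = 0.2419, and 0.1208 < 0.2419.

Yes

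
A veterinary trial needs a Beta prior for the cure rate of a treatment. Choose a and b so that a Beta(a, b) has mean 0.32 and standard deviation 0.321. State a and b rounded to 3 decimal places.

a = 0.356, b = 0.756

Variance = 0.321² = 0.103041. The moment-matching identity a+b = μ(1−μ)/Var − 1 gives
a+b = 0.2176/0.103041 − 1 = 1.1118, so a = μ·1.1118 = 0.356 and b = (1−μ)·1.1118 = 0.756.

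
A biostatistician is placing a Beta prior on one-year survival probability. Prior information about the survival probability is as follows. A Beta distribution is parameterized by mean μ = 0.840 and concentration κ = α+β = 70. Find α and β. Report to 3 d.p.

Split κ in proportion μ : (1−μ): α = 0.840·70 = 58.800, β = 70 − 58.800 = 11.200.

α = 58.800, β = 11.200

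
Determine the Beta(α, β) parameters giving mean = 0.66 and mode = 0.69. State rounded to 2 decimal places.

Let s = α+β. Mean gives α = μs = 0.66s; mode gives (α−1)/(s−2) = 0.69.
Substituting: 0.66s − 1 = 0.69(s−2) = 0.69s − 1.38, so -0.03s = -0.38 and s = 12.6667.
Then α = 0.66×12.6667 = 8.36 and β = s−α = 4.31.

α = 8.36, β = 4.31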